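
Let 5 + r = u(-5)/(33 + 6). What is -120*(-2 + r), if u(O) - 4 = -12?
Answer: 11240/13 ≈ 864.62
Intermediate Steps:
u(O) = -8 (u(O) = 4 - 12 = -8)
r = -203/39 (r = -5 - 8/(33 + 6) = -5 - 8/39 = -203/39 ≈ -5.2051)
-120*(-2 + r) = -120*(-2 - 203/39) = -120*(-281/39) = 11240/13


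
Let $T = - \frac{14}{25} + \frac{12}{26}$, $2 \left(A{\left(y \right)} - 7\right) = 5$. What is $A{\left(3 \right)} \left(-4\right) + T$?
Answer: $- \frac{12382}{325} \approx -38.098$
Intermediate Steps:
$A{\left(y \right)} = \frac{19}{2}$ ($A{\left(y \right)} = 7 + \frac{1}{2} \cdot 5 = 7 + \frac{5}{2} = \frac{19}{2}$)
$T = - \frac{32}{325}$ ($T = \left(-14\right) \frac{1}{25} + 12 \cdot \frac{1}{26} = - \frac{14}{25} + \frac{6}{13} = - \frac{32}{325} \approx -0.098462$)
$A{\left(3 \right)} \left(-4\right) + T = \frac{19}{2} \left(-4\right) - \frac{32}{325} = -38 - \frac{32}{325} = - \frac{12382}{325}$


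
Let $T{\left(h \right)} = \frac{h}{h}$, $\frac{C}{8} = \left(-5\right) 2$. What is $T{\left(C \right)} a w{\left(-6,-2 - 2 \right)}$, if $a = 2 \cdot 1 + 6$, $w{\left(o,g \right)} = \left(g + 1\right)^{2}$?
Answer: $72$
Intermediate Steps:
$C = -80$ ($C = 8 \left(\left(-5\right) 2\right) = 8 \left(-10\right) = -80$)
$w{\left(o,g \right)} = \left(1 + g\right)^{2}$
$T{\left(h \right)} = 1$
$a = 8$ ($a = 2 + 6 = 8$)
$T{\left(C \right)} a w{\left(-6,-2 - 2 \right)} = 1 \cdot 8 \left(1 - 4\right)^{2} = 8 \left(1 - 4\right)^{2} = 8 \left(-3\right)^{2} = 8 \cdot 9 = 72$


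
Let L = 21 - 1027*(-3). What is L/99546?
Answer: 11/353 ≈ 0.031161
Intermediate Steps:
L = 3102 (L = 21 - 79*(-39) = 21 + 3081 = 3102)
L/99546 = 3102/99546 = 3102*(1/99546) = 11/353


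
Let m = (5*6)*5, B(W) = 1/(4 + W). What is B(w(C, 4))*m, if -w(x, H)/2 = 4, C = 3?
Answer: -75/2 ≈ -37.500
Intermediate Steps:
w(x, H) = -8 (w(x, H) = -2*4 = -8)
m = 150 (m = 30*5 = 150)
B(w(C, 4))*m = 150/(4 - 8) = 150/(-4) = -1/4*150 = -75/2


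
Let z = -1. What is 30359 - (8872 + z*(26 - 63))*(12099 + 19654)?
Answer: -282857118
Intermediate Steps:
30359 - (8872 + z*(26 - 63))*(12099 + 19654) = 30359 - (8872 - (26 - 63))*(12099 + 19654) = 30359 - (8872 - 1*(-37))*31753 = 30359 - (8872 + 37)*31753 = 30359 - 8909*31753 = 30359 - 1*282887477 = 30359 - 282887477 = -282857118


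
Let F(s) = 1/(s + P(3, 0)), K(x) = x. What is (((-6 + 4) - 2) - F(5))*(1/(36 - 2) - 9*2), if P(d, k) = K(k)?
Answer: 12831/170 ≈ 75.476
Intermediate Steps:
P(d, k) = k
F(s) = 1/s (F(s) = 1/(s + 0) = 1/s)
(((-6 + 4) - 2) - F(5))*(1/(36 - 2) - 9*2) = (((-6 + 4) - 2) - 1/5)*(1/(36 - 2) - 9*2) = ((-2 - 2) - 1*⅕)*(1/34 - 18) = (-4 - ⅕)*(1/34 - 18) = -21/5*(-611/34) = 12831/170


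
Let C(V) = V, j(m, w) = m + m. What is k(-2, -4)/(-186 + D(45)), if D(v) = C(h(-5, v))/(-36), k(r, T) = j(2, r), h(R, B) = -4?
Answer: -36/1673 ≈ -0.021518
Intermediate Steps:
j(m, w) = 2*m
k(r, T) = 4 (k(r, T) = 2*2 = 4)
D(v) = ⅑ (D(v) = -4/(-36) = -4*(-1/36) = ⅑)
k(-2, -4)/(-186 + D(45)) = 4/(-186 + ⅑) = 4/(-1673/9) = -9/1673*4 = -36/1673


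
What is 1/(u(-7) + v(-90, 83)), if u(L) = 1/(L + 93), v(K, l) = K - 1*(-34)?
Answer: -86/4815 ≈ -0.017861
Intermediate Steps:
v(K, l) = 34 + K (v(K, l) = K + 34 = 34 + K)
u(L) = 1/(93 + L)
1/(u(-7) + v(-90, 83)) = 1/(1/(93 - 7) + (34 - 90)) = 1/(1/86 - 56) = 1/(-4815/86) = -86/4815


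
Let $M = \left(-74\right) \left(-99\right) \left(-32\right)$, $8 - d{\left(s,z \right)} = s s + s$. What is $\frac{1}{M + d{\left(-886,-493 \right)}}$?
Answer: $- \frac{1}{1018534} \approx -9.818 \cdot 10^{-7}$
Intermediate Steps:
$d{\left(s,z \right)} = 8 - s - s^{2}$ ($d{\left(s,z \right)} = 8 - \left(s s + s\right) = 8 - \left(s^{2} + s\right) = 8 - \left(s + s^{2}\right) = 8 - s - s^{2}$)
$M = -234432$ ($M = 7326 \left(-32\right) = -234432$)
$\frac{1}{M + d{\left(-886,-493 \right)}} = \frac{1}{-234432 - 784102} = \frac{1}{-1018534} = - \frac{1}{1018534}$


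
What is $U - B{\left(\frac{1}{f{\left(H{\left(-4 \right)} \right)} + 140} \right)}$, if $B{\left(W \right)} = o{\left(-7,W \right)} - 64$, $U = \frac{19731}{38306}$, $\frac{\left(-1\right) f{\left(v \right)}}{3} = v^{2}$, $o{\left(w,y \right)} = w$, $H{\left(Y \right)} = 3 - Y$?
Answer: $\frac{2739457}{38306} \approx 71.515$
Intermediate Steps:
$f{\left(v \right)} = - 3 v^{2}$
$U = \frac{19731}{38306}$ ($U = 19731 \cdot \frac{1}{38306} = \frac{19731}{38306} \approx 0.51509$)
$B{\left(W \right)} = -71$ ($B{\left(W \right)} = -7 - 64 = -71$)
$U - B{\left(\frac{1}{f{\left(H{\left(-4 \right)} \right)} + 140} \right)} = \frac{19731}{38306} - -71 = \frac{19731}{38306} + 71 = \frac{2739457}{38306}$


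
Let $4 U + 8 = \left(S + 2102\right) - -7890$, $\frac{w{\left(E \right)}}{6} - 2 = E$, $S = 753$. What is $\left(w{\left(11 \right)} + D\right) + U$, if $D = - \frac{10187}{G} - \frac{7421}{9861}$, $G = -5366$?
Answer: $\frac{292445354929}{105828252} \approx 2763.4$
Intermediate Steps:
$w{\left(E \right)} = 12 + 6 E$
$U = \frac{10737}{4}$ ($U = -2 + \frac{\left(753 + 2102\right) - -7890}{4} = -2 + \frac{2855 + 7890}{4} = -2 + \frac{1}{4} \cdot 10745 = -2 + \frac{10745}{4} = \frac{10737}{4} \approx 2684.3$)
$D = \frac{60632921}{52914126}$ ($D = - \frac{10187}{-5366} - \frac{7421}{9861} = \left(-10187\right) \left(- \frac{1}{5366}\right) - \frac{7421}{9861} = \frac{10187}{5366} - \frac{7421}{9861} = \frac{60632921}{52914126} \approx 1.1459$)
$\left(w{\left(11 \right)} + D\right) + U = \left(\left(12 + 6 \cdot 11\right) + \frac{60632921}{52914126}\right) + \frac{10737}{4} = \left(\left(12 + 66\right) + \frac{60632921}{52914126}\right) + \frac{10737}{4} = \left(78 + \frac{60632921}{52914126}\right) + \frac{10737}{4} = \frac{4187934749}{52914126} + \frac{10737}{4} = \frac{292445354929}{105828252}$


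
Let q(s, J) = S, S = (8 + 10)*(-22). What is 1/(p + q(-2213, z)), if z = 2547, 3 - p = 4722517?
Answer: -1/4722910 ≈ -2.1173e-7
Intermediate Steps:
p = -4722514 (p = 3 - 1*4722517 = 3 - 4722517 = -4722514)
S = -396 (S = 18*(-22) = -396)
q(s, J) = -396
1/(p + q(-2213, z)) = 1/(-4722514 - 396) = 1/(-4722910) = -1/4722910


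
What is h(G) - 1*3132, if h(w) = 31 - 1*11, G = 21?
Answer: -3112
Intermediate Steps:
h(w) = 20 (h(w) = 31 - 11 = 20)
h(G) - 1*3132 = 20 - 1*3132 = 20 - 3132 = -3112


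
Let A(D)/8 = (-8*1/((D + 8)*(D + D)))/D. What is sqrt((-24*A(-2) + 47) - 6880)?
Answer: I*sqrt(6801) ≈ 82.468*I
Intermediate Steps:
A(D) = -32/(D**2*(8 + D)) (A(D) = 8*((-8*1/((D + 8)*(D + D)))/D) = 8*((-8*1/(2*D*(8 + D)))/D) = 8*((-4/(D*(8 + D)))/D) = 8*(-4/(D**2*(8 + D))) = -32/(D**2*(8 + D)))
sqrt((-24*A(-2) + 47) - 6880) = sqrt((-(-768)/((-2)**2*(8 - 2)) + 47) - 6880) = sqrt((-(-768)/(4*6) + 47) - 6880) = sqrt((-24*(-4/3) + 47) - 6880) = sqrt((32 + 47) - 6880) = sqrt(79 - 6880) = sqrt(-6801) = I*sqrt(6801)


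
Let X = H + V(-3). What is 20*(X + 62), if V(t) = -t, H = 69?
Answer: 2680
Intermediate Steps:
X = 72 (X = 69 - 1*(-3) = 69 + 3 = 72)
20*(X + 62) = 20*(72 + 62) = 20*134 = 2680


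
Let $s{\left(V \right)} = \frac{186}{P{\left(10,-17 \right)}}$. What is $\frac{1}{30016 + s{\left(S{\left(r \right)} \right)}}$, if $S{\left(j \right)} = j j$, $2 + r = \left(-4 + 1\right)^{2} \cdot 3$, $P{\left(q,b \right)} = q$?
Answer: $\frac{5}{150173} \approx 3.3295 \cdot 10^{-5}$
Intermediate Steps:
$r = 25$ ($r = -2 + \left(-4 + 1\right)^{2} \cdot 3 = -2 + \left(-3\right)^{2} \cdot 3 = -2 + 9 \cdot 3 = -2 + 27 = 25$)
$S{\left(j \right)} = j^{2}$
$s{\left(V \right)} = \frac{93}{5}$ ($s{\left(V \right)} = \frac{186}{10} = 186 \cdot \frac{1}{10} = \frac{93}{5}$)
$\frac{1}{30016 + s{\left(S{\left(r \right)} \right)}} = \frac{1}{30016 + \frac{93}{5}} = \frac{1}{\frac{150173}{5}} = \frac{5}{150173}$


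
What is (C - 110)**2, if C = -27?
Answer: 18769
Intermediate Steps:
(C - 110)**2 = (-27 - 110)**2 = (-137)**2 = 18769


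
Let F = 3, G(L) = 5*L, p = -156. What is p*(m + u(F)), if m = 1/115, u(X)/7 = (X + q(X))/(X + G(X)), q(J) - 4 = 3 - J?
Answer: -146978/345 ≈ -426.02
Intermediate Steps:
q(J) = 7 - J (q(J) = 4 + (3 - J) = 7 - J)
u(X) = 49/(6*X) (u(X) = 7*((X + (7 - X))/(X + 5*X)) = 7*(7/((6*X))) = 7*(7*(1/(6*X))) = 7*(7/(6*X)) = 49/(6*X))
m = 1/115 ≈ 0.0086956
p*(m + u(F)) = -156*(1/115 + (49/6)/3) = -156*(1/115 + (49/6)*(⅓)) = -156*(1/115 + 49/18) = -156*5653/2070 = -146978/345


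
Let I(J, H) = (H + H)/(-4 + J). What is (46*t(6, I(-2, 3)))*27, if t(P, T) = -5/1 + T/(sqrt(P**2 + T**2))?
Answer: -6210 - 1242*sqrt(37)/37 ≈ -6414.2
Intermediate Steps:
I(J, H) = 2*H/(-4 + J) (I(J, H) = (2*H)/(-4 + J) = 2*H/(-4 + J))
t(P, T) = -5 + T/sqrt(P**2 + T**2) (t(P, T) = -5*1 + T/sqrt(P**2 + T**2) = -5 + T/sqrt(P**2 + T**2))
(46*t(6, I(-2, 3)))*27 = (46*(-5 + (2*3/(-4 - 2))/sqrt(6**2 + (2*3/(-4 - 2))**2)))*27 = (46*(-5 + (2*3/(-6))/sqrt(36 + (2*3/(-6))**2)))*27 = (46*(-5 + (2*3*(-1/6))/sqrt(36 + (2*3*(-1/6))**2)))*27 = (46*(-5 - 1/sqrt(36 + (-1)**2)))*27 = (46*(-5 - 1/sqrt(36 + 1)))*27 = (46*(-5 - 1/sqrt(37)))*27 = (46*(-5 - sqrt(37)/37))*27 = (-230 - 46*sqrt(37)/37)*27 = -6210 - 1242*sqrt(37)/37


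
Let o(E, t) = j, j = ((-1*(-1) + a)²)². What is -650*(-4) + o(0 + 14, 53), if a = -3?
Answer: 2616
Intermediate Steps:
j = 16 (j = ((-1*(-1) - 3)²)² = ((1 - 3)²)² = ((-2)²)² = 4² = 16)
o(E, t) = 16
-650*(-4) + o(0 + 14, 53) = -650*(-4) + 16 = 2600 + 16 = 2616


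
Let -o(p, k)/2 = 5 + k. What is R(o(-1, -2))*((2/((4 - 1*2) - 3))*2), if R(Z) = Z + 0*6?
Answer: 24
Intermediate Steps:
o(p, k) = -10 - 2*k (o(p, k) = -2*(5 + k) = -10 - 2*k)
R(Z) = Z (R(Z) = Z + 0 = Z)
R(o(-1, -2))*((2/((4 - 1*2) - 3))*2) = (-10 - 2*(-2))*((2/((4 - 1*2) - 3))*2) = (-10 + 4)*((2/((4 - 2) - 3))*2) = -6*2/(2 - 3)*2 = -6*2/(-1)*2 = -6*2*(-1)*2 = -(-12)*2 = -6*(-4) = 24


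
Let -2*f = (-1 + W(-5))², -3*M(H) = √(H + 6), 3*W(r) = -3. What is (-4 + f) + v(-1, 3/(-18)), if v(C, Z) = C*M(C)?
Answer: -6 + √5/3 ≈ -5.2546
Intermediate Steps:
W(r) = -1 (W(r) = (⅓)*(-3) = -1)
M(H) = -√(6 + H)/3 (M(H) = -√(H + 6)/3 = -√(6 + H)/3)
v(C, Z) = -C*√(6 + C)/3 (v(C, Z) = C*(-√(6 + C)/3) = -C*√(6 + C)/3)
f = -2 (f = -(-1 - 1)²/2 = -½*(-2)² = -½*4 = -2)
(-4 + f) + v(-1, 3/(-18)) = (-4 - 2) - ⅓*(-1)*√(6 - 1) = -6 - ⅓*(-1)*√5 = -6 + √5/3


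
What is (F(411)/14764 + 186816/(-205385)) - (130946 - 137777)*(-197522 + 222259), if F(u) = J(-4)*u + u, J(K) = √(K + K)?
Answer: 512394041735132391/3032304140 + 411*I*√2/7382 ≈ 1.6898e+8 + 0.078738*I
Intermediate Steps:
J(K) = √2*√K (J(K) = √(2*K) = √2*√K)
F(u) = u + 2*I*u*√2 (F(u) = (√2*√(-4))*u + u = (√2*(2*I))*u + u = (2*I*√2)*u + u = 2*I*u*√2 + u = u + 2*I*u*√2)
(F(411)/14764 + 186816/(-205385)) - (130946 - 137777)*(-197522 + 222259) = ((411*(1 + 2*I*√2))/14764 + 186816/(-205385)) - (130946 - 137777)*(-197522 + 222259) = ((411 + 822*I*√2)*(1/14764) + 186816*(-1/205385)) - (-6831)*24737 = ((411/14764 + 411*I*√2/7382) - 186816/205385) - 1*(-168978447) = (-2673738189/3032304140 + 411*I*√2/7382) + 168978447 = 512394041735132391/3032304140 + 411*I*√2/7382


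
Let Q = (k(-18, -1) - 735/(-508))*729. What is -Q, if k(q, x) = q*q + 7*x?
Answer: -117931059/508 ≈ -2.3215e+5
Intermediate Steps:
k(q, x) = q² + 7*x
Q = 117931059/508 (Q = (((-18)² + 7*(-1)) - 735/(-508))*729 = ((324 - 7) - 735*(-1/508))*729 = (317 + 735/508)*729 = (161771/508)*729 = 117931059/508 ≈ 2.3215e+5)
-Q = -1*117931059/508 = -117931059/508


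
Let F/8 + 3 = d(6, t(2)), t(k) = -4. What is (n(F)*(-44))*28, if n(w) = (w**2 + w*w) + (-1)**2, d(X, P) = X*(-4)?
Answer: -114961616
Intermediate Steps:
d(X, P) = -4*X
F = -216 (F = -24 + 8*(-4*6) = -24 + 8*(-24) = -24 - 192 = -216)
n(w) = 1 + 2*w**2 (n(w) = (w**2 + w**2) + 1 = 2*w**2 + 1 = 1 + 2*w**2)
(n(F)*(-44))*28 = ((1 + 2*(-216)**2)*(-44))*28 = ((1 + 2*46656)*(-44))*28 = ((1 + 93312)*(-44))*28 = (93313*(-44))*28 = -4105772*28 = -114961616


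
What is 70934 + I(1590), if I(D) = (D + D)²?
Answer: 10183334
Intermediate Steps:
I(D) = 4*D² (I(D) = (2*D)² = 4*D²)
70934 + I(1590) = 70934 + 4*1590² = 70934 + 4*2528100 = 70934 + 10112400 = 10183334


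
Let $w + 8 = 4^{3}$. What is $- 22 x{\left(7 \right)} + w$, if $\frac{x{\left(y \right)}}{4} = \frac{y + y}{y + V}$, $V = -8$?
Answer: $1288$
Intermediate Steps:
$w = 56$ ($w = -8 + 4^{3} = -8 + 64 = 56$)
$x{\left(y \right)} = \frac{8 y}{-8 + y}$ ($x{\left(y \right)} = 4 \frac{y + y}{y - 8} = 4 \frac{2 y}{-8 + y} = \frac{8 y}{-8 + y}$)
$- 22 x{\left(7 \right)} + w = - 22 \cdot 8 \cdot 7 \frac{1}{-8 + 7} + 56 = - 22 \cdot 8 \cdot 7 \frac{1}{-1} + 56 = - 22 \cdot 8 \cdot 7 \left(-1\right) + 56 = \left(-22\right) \left(-56\right) + 56 = 1232 + 56 = 1288$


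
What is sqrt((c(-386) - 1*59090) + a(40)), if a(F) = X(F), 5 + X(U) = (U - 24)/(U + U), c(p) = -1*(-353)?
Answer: I*sqrt(1468545)/5 ≈ 242.37*I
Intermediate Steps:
c(p) = 353
X(U) = -5 + (-24 + U)/(2*U) (X(U) = -5 + (U - 24)/(U + U) = -5 + (-24 + U)/((2*U)) = -5 + (-24 + U)*(1/(2*U)) = -5 + (-24 + U)/(2*U))
a(F) = -9/2 - 12/F
sqrt((c(-386) - 1*59090) + a(40)) = sqrt((353 - 1*59090) + (-9/2 - 12/40)) = sqrt((353 - 59090) + (-9/2 - 12*1/40)) = sqrt(-58737 + (-9/2 - 3/10)) = sqrt(-58737 - 24/5) = sqrt(-293709/5) = I*sqrt(1468545)/5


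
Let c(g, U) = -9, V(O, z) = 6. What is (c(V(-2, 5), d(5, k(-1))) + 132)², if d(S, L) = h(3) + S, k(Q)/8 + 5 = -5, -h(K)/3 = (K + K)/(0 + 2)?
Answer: 15129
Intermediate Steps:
h(K) = -3*K (h(K) = -3*(K + K)/(0 + 2) = -3*2*K/2 = -3*K)
k(Q) = -80 (k(Q) = -40 + 8*(-5) = -40 - 40 = -80)
d(S, L) = -9 + S (d(S, L) = -3*3 + S = -9 + S)
(c(V(-2, 5), d(5, k(-1))) + 132)² = (-9 + 132)² = 123² = 15129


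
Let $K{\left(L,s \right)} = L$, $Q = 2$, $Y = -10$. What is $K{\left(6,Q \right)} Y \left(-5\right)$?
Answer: $300$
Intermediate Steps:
$K{\left(6,Q \right)} Y \left(-5\right) = 6 \left(-10\right) \left(-5\right) = \left(-60\right) \left(-5\right) = 300$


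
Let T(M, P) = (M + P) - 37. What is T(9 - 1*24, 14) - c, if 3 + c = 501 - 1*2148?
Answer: 1612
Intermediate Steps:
c = -1650 (c = -3 + (501 - 1*2148) = -3 + (501 - 2148) = -3 - 1647 = -1650)
T(M, P) = -37 + M + P
T(9 - 1*24, 14) - c = (-37 + (9 - 1*24) + 14) - 1*(-1650) = (-37 + (9 - 24) + 14) + 1650 = (-37 - 15 + 14) + 1650 = -38 + 1650 = 1612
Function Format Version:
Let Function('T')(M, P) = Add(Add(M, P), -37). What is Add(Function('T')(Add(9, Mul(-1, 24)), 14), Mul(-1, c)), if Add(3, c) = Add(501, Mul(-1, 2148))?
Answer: 1612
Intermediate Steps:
c = -1650 (c = Add(-3, Add(501, Mul(-1, 2148))) = Add(-3, Add(501, -2148)) = Add(-3, -1647) = -1650)
Function('T')(M, P) = Add(-37, M, P)
Add(Function('T')(Add(9, Mul(-1, 24)), 14), Mul(-1, c)) = Add(Add(-37, Add(9, Mul(-1, 24)), 14), Mul(-1, -1650)) = Add(Add(-37, Add(9, -24), 14), 1650) = Add(Add(-37, -15, 14), 1650) = Add(-38, 1650) = 1612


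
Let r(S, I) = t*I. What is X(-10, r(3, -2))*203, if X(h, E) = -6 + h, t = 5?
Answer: -3248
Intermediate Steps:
r(S, I) = 5*I
X(-10, r(3, -2))*203 = (-6 - 10)*203 = -16*203 = -3248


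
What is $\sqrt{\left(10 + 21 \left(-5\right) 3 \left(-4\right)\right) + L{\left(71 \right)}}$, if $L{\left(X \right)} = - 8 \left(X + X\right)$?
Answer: $\sqrt{134} \approx 11.576$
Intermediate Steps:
$L{\left(X \right)} = - 16 X$ ($L{\left(X \right)} = - 8 \cdot 2 X = - 16 X$)
$\sqrt{\left(10 + 21 \left(-5\right) 3 \left(-4\right)\right) + L{\left(71 \right)}} = \sqrt{\left(10 + 21 \left(-5\right) 3 \left(-4\right)\right) - 1136} = \sqrt{\left(10 + 21 \left(\left(-15\right) \left(-4\right)\right)\right) - 1136} = \sqrt{\left(10 + 21 \cdot 60\right) - 1136} = \sqrt{\left(10 + 1260\right) - 1136} = \sqrt{1270 - 1136} = \sqrt{134}$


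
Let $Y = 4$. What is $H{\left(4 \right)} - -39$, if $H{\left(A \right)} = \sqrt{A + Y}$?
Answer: $39 + 2 \sqrt{2} \approx 41.828$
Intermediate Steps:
$H{\left(A \right)} = \sqrt{4 + A}$ ($H{\left(A \right)} = \sqrt{A + 4} = \sqrt{4 + A}$)
$H{\left(4 \right)} - -39 = \sqrt{4 + 4} - -39 = \sqrt{8} + 39 = 2 \sqrt{2} + 39 = 39 + 2 \sqrt{2}$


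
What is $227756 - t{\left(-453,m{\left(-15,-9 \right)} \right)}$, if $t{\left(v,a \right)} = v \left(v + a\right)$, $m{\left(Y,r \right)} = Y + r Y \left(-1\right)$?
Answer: $-45403$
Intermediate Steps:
$m{\left(Y,r \right)} = Y - Y r$ ($m{\left(Y,r \right)} = Y + Y r \left(-1\right) = Y - Y r$)
$t{\left(v,a \right)} = v \left(a + v\right)$
$227756 - t{\left(-453,m{\left(-15,-9 \right)} \right)} = 227756 - - 453 \left(- 15 \left(1 - -9\right) - 453\right) = 227756 - - 453 \left(- 15 \left(1 + 9\right) - 453\right) = 227756 - - 453 \left(\left(-15\right) 10 - 453\right) = 227756 - - 453 \left(-150 - 453\right) = 227756 - \left(-453\right) \left(-603\right) = 227756 - 273159 = -45403$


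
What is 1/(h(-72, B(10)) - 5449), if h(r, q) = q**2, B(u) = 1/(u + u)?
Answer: -400/2179599 ≈ -0.00018352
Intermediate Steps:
B(u) = 1/(2*u)
1/(h(-72, B(10)) - 5449) = 1/(((1/2)/10)**2 - 5449) = 1/(((1/2)*(1/10))**2 - 5449) = 1/((1/20)**2 - 5449) = 1/(1/400 - 5449) = 1/(-2179599/400) = -400/2179599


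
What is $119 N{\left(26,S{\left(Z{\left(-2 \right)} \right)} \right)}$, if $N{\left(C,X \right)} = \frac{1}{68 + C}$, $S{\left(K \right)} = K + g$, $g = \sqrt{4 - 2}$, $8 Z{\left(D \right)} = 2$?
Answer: $\frac{119}{94} \approx 1.266$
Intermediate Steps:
$Z{\left(D \right)} = \frac{1}{4}$ ($Z{\left(D \right)} = \frac{1}{8} \cdot 2 = \frac{1}{4}$)
$g = \sqrt{2} \approx 1.4142$
$S{\left(K \right)} = K + \sqrt{2}$
$119 N{\left(26,S{\left(Z{\left(-2 \right)} \right)} \right)} = \frac{119}{68 + 26} = \frac{119}{94}$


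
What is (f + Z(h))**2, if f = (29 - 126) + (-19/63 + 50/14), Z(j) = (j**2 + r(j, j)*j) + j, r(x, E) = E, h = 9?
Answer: 23697424/3969 ≈ 5970.6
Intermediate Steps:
Z(j) = j + 2*j**2 (Z(j) = (j**2 + j*j) + j = (j**2 + j**2) + j = 2*j**2 + j = j + 2*j**2)
f = -5905/63 (f = -97 + (-19*1/63 + 50*(1/14)) = -97 + (-19/63 + 25/7) = -97 + 206/63 = -5905/63 ≈ -93.730)
(f + Z(h))**2 = (-5905/63 + 9*(1 + 2*9))**2 = (-5905/63 + 9*(1 + 18))**2 = (-5905/63 + 9*19)**2 = (-5905/63 + 171)**2 = (4868/63)**2 = 23697424/3969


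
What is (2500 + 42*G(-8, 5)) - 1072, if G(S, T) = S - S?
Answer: 1428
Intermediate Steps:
G(S, T) = 0
(2500 + 42*G(-8, 5)) - 1072 = (2500 + 42*0) - 1072 = (2500 + 0) - 1072 = 2500 - 1072 = 1428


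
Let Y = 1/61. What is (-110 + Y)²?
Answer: 45010681/3721 ≈ 12096.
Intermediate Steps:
Y = 1/61 ≈ 0.016393
(-110 + Y)² = (-110 + 1/61)² = (-6709/61)² = 45010681/3721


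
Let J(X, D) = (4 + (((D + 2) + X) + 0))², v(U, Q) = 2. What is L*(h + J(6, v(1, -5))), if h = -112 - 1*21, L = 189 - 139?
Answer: 3150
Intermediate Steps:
J(X, D) = (6 + D + X)² (J(X, D) = (4 + (((2 + D) + X) + 0))² = (4 + ((2 + D + X) + 0))² = (4 + (2 + D + X))² = (6 + D + X)²)
L = 50
h = -133 (h = -112 - 21 = -133)
L*(h + J(6, v(1, -5))) = 50*(-133 + (6 + 2 + 6)²) = 50*(-133 + 14²) = 50*(-133 + 196) = 50*63 = 3150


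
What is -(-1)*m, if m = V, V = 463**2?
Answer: 214369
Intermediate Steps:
V = 214369
m = 214369
-(-1)*m = -(-1)*214369 = -1*(-214369) = 214369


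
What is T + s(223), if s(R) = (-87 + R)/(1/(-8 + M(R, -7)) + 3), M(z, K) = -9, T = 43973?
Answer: 1100481/25 ≈ 44019.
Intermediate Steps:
s(R) = -1479/50 + 17*R/50 (s(R) = (-87 + R)/(1/(-8 - 9) + 3) = (-87 + R)/(1/(-17) + 3) = (-87 + R)/(-1/17 + 3) = (-87 + R)/(50/17) = (-87 + R)*(17/50) = -1479/50 + 17*R/50)
T + s(223) = 43973 + (-1479/50 + (17/50)*223) = 43973 + (-1479/50 + 3791/50) = 43973 + 1156/25 = 1100481/25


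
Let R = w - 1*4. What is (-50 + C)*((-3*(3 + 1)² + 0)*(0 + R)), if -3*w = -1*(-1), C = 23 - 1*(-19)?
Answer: -1664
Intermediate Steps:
C = 42 (C = 23 + 19 = 42)
w = -⅓ (w = -(-1)*(-1)/3 = -⅓*1 = -⅓ ≈ -0.33333)
R = -13/3 (R = -⅓ - 1*4 = -⅓ - 4 = -13/3 ≈ -4.3333)
(-50 + C)*((-3*(3 + 1)² + 0)*(0 + R)) = (-50 + 42)*((-3*(3 + 1)² + 0)*(0 - 13/3)) = -8*(-3*4² + 0)*(-13)/3 = -8*(-3*16 + 0)*(-13)/3 = -8*(-48 + 0)*(-13)/3 = -(-384)*(-13)/3 = -8*208 = -1664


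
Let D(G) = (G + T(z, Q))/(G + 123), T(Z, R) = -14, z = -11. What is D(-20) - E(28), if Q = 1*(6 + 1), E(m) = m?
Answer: -2918/103 ≈ -28.330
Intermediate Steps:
Q = 7 (Q = 1*7 = 7)
D(G) = (-14 + G)/(123 + G) (D(G) = (G - 14)/(G + 123) = (-14 + G)/(123 + G))
D(-20) - E(28) = (-14 - 20)/(123 - 20) - 1*28 = -34/103 - 28 = -2918/103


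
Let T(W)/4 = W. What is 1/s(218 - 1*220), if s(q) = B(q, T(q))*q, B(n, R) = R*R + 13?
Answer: -1/154 ≈ -0.0064935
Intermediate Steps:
T(W) = 4*W
B(n, R) = 13 + R**2 (B(n, R) = R**2 + 13 = 13 + R**2)
s(q) = q*(13 + 16*q**2) (s(q) = (13 + (4*q)**2)*q = (13 + 16*q**2)*q = q*(13 + 16*q**2))
1/s(218 - 1*220) = 1/((218 - 1*220)*(13 + 16*(218 - 1*220)**2)) = 1/((218 - 220)*(13 + 16*(218 - 220)**2)) = 1/(-2*(13 + 16*(-2)**2)) = 1/(-2*(13 + 16*4)) = 1/(-2*(13 + 64)) = 1/(-2*77) = 1/(-154) = -1/154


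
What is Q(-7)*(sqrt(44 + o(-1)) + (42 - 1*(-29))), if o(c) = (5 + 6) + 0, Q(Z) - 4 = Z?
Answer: -213 - 3*sqrt(55) ≈ -235.25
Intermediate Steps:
Q(Z) = 4 + Z
o(c) = 11 (o(c) = 11 + 0 = 11)
Q(-7)*(sqrt(44 + o(-1)) + (42 - 1*(-29))) = (4 - 7)*(sqrt(44 + 11) + (42 - 1*(-29))) = -3*(sqrt(55) + (42 + 29)) = -3*(sqrt(55) + 71) = -3*(71 + sqrt(55)) = -213 - 3*sqrt(55)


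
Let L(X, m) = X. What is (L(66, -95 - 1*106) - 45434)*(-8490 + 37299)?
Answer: -1307006712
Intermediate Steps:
(L(66, -95 - 1*106) - 45434)*(-8490 + 37299) = (66 - 45434)*(-8490 + 37299) = -45368*28809 = -1307006712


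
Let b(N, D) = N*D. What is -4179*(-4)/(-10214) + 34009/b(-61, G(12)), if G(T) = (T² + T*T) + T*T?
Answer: -393933979/134579664 ≈ -2.9271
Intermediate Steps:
G(T) = 3*T² (G(T) = (T² + T²) + T² = 2*T² + T² = 3*T²)
b(N, D) = D*N
-4179*(-4)/(-10214) + 34009/b(-61, G(12)) = -4179*(-4)/(-10214) + 34009/(((3*12²)*(-61))) = 16716*(-1/10214) + 34009/(((3*144)*(-61))) = -8358/5107 + 34009/((432*(-61))) = -8358/5107 + 34009/(-26352) = -8358/5107 + 34009*(-1/26352) = -8358/5107 - 34009/26352 = -393933979/134579664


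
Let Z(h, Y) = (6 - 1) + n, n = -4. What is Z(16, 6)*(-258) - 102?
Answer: -360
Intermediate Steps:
Z(h, Y) = 1 (Z(h, Y) = (6 - 1) - 4 = 5 - 4 = 1)
Z(16, 6)*(-258) - 102 = 1*(-258) - 102 = -258 - 102 = -360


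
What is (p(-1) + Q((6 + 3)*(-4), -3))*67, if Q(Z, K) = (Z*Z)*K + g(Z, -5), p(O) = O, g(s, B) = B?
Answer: -260898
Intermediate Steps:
Q(Z, K) = -5 + K*Z² (Q(Z, K) = (Z*Z)*K - 5 = Z²*K - 5 = K*Z² - 5 = -5 + K*Z²)
(p(-1) + Q((6 + 3)*(-4), -3))*67 = (-1 + (-5 - 3*16*(6 + 3)²))*67 = (-1 + (-5 - 3*(9*(-4))²))*67 = (-1 + (-5 - 3*(-36)²))*67 = (-1 + (-5 - 3*1296))*67 = (-1 + (-5 - 3888))*67 = (-1 - 3893)*67 = -3894*67 = -260898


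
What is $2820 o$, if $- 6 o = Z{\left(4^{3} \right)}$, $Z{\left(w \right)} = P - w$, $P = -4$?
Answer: $31960$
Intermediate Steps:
$Z{\left(w \right)} = -4 - w$
$o = \frac{34}{3}$ ($o = - \frac{-4 - 4^{3}}{6} = - \frac{-4 - 64}{6} = \left(- \frac{1}{6}\right) \left(-68\right) = \frac{34}{3} \approx 11.333$)
$2820 o = 2820 \cdot \frac{34}{3} = 31960$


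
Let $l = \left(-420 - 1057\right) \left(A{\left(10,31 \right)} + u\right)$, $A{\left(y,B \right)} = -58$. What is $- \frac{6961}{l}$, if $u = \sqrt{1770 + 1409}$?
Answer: $- \frac{403738}{273245} - \frac{118337 \sqrt{11}}{273245} \approx -2.9139$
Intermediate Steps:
$u = 17 \sqrt{11}$ ($u = \sqrt{3179} = 17 \sqrt{11} \approx 56.383$)
$l = 85666 - 25109 \sqrt{11}$ ($l = \left(-420 - 1057\right) \left(-58 + 17 \sqrt{11}\right) = - 1477 \left(-58 + 17 \sqrt{11}\right) = 85666 - 25109 \sqrt{11} \approx 2388.9$)
$- \frac{6961}{l} = - \frac{6961}{85666 - 25109 \sqrt{11}}$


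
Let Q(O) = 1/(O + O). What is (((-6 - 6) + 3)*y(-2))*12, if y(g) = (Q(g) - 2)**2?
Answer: -2187/4 ≈ -546.75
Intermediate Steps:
Q(O) = 1/(2*O)
y(g) = (-2 + 1/(2*g))**2 (y(g) = (1/(2*g) - 2)**2 = (-2 + 1/(2*g))**2)
(((-6 - 6) + 3)*y(-2))*12 = (((-6 - 6) + 3)*((1/4)*(-1 + 4*(-2))**2/(-2)**2))*12 = ((-12 + 3)*((1/4)*(1/4)*(-1 - 8)**2))*12 = -9*(-9)**2/(4*4)*12 = -9*81/(4*4)*12 = -9*81/16*12 = -729/16*12 = -2187/4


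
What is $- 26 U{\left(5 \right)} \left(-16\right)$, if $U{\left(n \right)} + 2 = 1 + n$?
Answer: $1664$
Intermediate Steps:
$U{\left(n \right)} = -1 + n$ ($U{\left(n \right)} = -2 + \left(1 + n\right) = -1 + n$)
$- 26 U{\left(5 \right)} \left(-16\right) = - 26 \left(-1 + 5\right) \left(-16\right) = \left(-26\right) 4 \left(-16\right) = \left(-104\right) \left(-16\right) = 1664$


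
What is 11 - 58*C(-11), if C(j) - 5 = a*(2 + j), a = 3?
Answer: 1287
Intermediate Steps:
C(j) = 11 + 3*j (C(j) = 5 + 3*(2 + j) = 5 + (6 + 3*j) = 11 + 3*j)
11 - 58*C(-11) = 11 - 58*(11 + 3*(-11)) = 11 - 58*(11 - 33) = 11 - 58*(-22) = 11 + 1276 = 1287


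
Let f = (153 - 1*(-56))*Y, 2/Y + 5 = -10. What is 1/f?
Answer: -15/418 ≈ -0.035885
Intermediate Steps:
Y = -2/15 (Y = 2/(-5 - 10) = 2/(-15) = 2*(-1/15) = -2/15 ≈ -0.13333)
f = -418/15 (f = (153 - 1*(-56))*(-2/15) = (153 + 56)*(-2/15) = 209*(-2/15) = -418/15 ≈ -27.867)
1/f = 1/(-418/15) = -15/418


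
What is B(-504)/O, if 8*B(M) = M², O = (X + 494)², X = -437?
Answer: 3528/361 ≈ 9.7729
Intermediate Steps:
O = 3249 (O = (-437 + 494)² = 57² = 3249)
B(M) = M²/8
B(-504)/O = ((⅛)*(-504)²)/3249 = ((⅛)*254016)*(1/3249) = 31752*(1/3249) = 3528/361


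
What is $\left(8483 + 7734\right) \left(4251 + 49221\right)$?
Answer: $867155424$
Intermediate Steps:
$\left(8483 + 7734\right) \left(4251 + 49221\right) = 16217 \cdot 53472 = 867155424$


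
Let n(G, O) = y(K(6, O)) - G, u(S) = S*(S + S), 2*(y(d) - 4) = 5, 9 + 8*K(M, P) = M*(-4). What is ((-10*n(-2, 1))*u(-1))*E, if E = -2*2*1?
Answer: 680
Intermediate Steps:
K(M, P) = -9/8 - M/2 (K(M, P) = -9/8 + (M*(-4))/8 = -9/8 + (-4*M)/8 = -9/8 - M/2)
y(d) = 13/2 (y(d) = 4 + (½)*5 = 4 + 5/2 = 13/2)
u(S) = 2*S² (u(S) = S*(2*S) = 2*S²)
n(G, O) = 13/2 - G
E = -4 (E = -4*1 = -4)
((-10*n(-2, 1))*u(-1))*E = ((-10*(13/2 - 1*(-2)))*(2*(-1)²))*(-4) = ((-10*(13/2 + 2))*(2*1))*(-4) = (-10*17/2*2)*(-4) = -85*2*(-4) = -170*(-4) = 680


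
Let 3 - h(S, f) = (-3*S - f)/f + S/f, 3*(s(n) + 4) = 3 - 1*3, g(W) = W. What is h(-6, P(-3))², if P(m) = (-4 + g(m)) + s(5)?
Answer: 3136/121 ≈ 25.917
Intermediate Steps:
s(n) = -4 (s(n) = -4 + (3 - 1*3)/3 = -4 + (3 - 3)/3 = -4 + (⅓)*0 = -4 + 0 = -4)
P(m) = -8 + m (P(m) = (-4 + m) - 4 = -8 + m)
h(S, f) = 3 - S/f - (-f - 3*S)/f (h(S, f) = 3 - ((-3*S - f)/f + S/f) = 3 - ((-f - 3*S)/f + S/f) = 3 - (S/f + (-f - 3*S)/f) = 3 + (-S/f - (-f - 3*S)/f) = 3 - S/f - (-f - 3*S)/f)
h(-6, P(-3))² = (4 + 2*(-6)/(-8 - 3))² = (4 + 2*(-6)/(-11))² = (4 + 2*(-6)*(-1/11))² = (4 + 12/11)² = (56/11)² = 3136/121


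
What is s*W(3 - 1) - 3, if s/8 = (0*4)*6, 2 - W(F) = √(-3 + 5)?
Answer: -3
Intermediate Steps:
W(F) = 2 - √2 (W(F) = 2 - √(-3 + 5) = 2 - √2)
s = 0 (s = 8*((0*4)*6) = 8*(0*6) = 8*0 = 0)
s*W(3 - 1) - 3 = 0*(2 - √2) - 3 = 0 - 3 = -3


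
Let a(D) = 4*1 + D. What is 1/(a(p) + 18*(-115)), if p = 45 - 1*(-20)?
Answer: -1/2001 ≈ -0.00049975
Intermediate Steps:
p = 65 (p = 45 + 20 = 65)
a(D) = 4 + D
1/(a(p) + 18*(-115)) = 1/((4 + 65) + 18*(-115)) = 1/(69 - 2070) = 1/(-2001) = -1/2001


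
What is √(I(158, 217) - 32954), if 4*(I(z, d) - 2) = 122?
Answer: I*√131686/2 ≈ 181.44*I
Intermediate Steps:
I(z, d) = 65/2 (I(z, d) = 2 + (¼)*122 = 2 + 61/2 = 65/2)
√(I(158, 217) - 32954) = √(65/2 - 32954) = √(-65843/2) = I*√131686/2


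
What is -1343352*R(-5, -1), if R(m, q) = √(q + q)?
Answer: -1343352*I*√2 ≈ -1.8998e+6*I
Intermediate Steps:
R(m, q) = √2*√q (R(m, q) = √(2*q) = √2*√q)
-1343352*R(-5, -1) = -1343352*√2*√(-1) = -1343352*√2*I = -1343352*I*√2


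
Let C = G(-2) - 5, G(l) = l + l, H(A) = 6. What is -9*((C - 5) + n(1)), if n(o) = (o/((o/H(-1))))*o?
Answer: 72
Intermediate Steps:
G(l) = 2*l
C = -9 (C = 2*(-2) - 5 = -4 - 5 = -9)
n(o) = 6*o (n(o) = (o/((o/6)))*o = (o*(6/o))*o = 6*o)
-9*((C - 5) + n(1)) = -9*((-9 - 5) + 6*1) = -9*(-14 + 6) = -9*(-8) = 72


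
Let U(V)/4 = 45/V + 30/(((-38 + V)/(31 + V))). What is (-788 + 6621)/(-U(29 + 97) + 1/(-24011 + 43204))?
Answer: -8620363213/318507758 ≈ -27.065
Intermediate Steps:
U(V) = 180/V + 120*(31 + V)/(-38 + V) (U(V) = 4*(45/V + 30/(((-38 + V)/(31 + V)))) = 4*(45/V + 30*((31 + V)/(-38 + V))) = 4*(45/V + 30*(31 + V)/(-38 + V)) = 180/V + 120*(31 + V)/(-38 + V))
(-788 + 6621)/(-U(29 + 97) + 1/(-24011 + 43204)) = (-788 + 6621)/(-60*(-114 + 2*(29 + 97)² + 65*(29 + 97))/((29 + 97)*(-38 + (29 + 97))) + 1/(-24011 + 43204)) = 5833/(-60*(-114 + 2*126² + 65*126)/(126*(-38 + 126)) + 1/19193) = 5833/(-60*(-114 + 2*15876 + 8190)/(126*88) + 1/19193) = 5833/(-60*(-114 + 31752 + 8190)/(126*88) + 1/19193) = 5833/(-60*39828/(126*88) + 1/19193) = 5833/(-1*16595/77 + 1/19193) = 5833/(-16595/77 + 1/19193) = 5833/(-318507758/1477861) = 5833*(-1477861/318507758) = -8620363213/318507758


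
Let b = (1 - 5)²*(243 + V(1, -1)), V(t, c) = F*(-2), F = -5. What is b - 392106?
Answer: -388058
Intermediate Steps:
V(t, c) = 10 (V(t, c) = -5*(-2) = 10)
b = 4048 (b = (1 - 5)²*(243 + 10) = (-4)²*253 = 16*253 = 4048)
b - 392106 = 4048 - 392106 = -388058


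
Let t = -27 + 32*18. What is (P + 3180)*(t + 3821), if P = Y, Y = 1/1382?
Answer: 9602552785/691 ≈ 1.3897e+7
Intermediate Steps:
Y = 1/1382 ≈ 0.00072359
P = 1/1382 ≈ 0.00072359
t = 549 (t = -27 + 576 = 549)
(P + 3180)*(t + 3821) = (1/1382 + 3180)*(549 + 3821) = (4394761/1382)*4370 = 9602552785/691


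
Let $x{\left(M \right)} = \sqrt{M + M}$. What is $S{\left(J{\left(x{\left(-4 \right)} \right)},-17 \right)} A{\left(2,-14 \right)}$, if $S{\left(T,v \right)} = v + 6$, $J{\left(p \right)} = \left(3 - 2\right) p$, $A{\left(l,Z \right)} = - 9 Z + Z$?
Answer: $-1232$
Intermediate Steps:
$x{\left(M \right)} = \sqrt{2} \sqrt{M}$ ($x{\left(M \right)} = \sqrt{2 M} = \sqrt{2} \sqrt{M}$)
$A{\left(l,Z \right)} = - 8 Z$
$J{\left(p \right)} = p$ ($J{\left(p \right)} = 1 p = p$)
$S{\left(T,v \right)} = 6 + v$
$S{\left(J{\left(x{\left(-4 \right)} \right)},-17 \right)} A{\left(2,-14 \right)} = \left(6 - 17\right) \left(\left(-8\right) \left(-14\right)\right) = \left(-11\right) 112 = -1232$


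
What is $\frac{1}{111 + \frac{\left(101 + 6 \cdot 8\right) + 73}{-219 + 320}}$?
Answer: $\frac{101}{11433} \approx 0.0088341$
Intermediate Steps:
$\frac{1}{111 + \frac{\left(101 + 6 \cdot 8\right) + 73}{-219 + 320}} = \frac{1}{111 + \frac{\left(101 + 48\right) + 73}{101}} = \frac{1}{111 + \frac{149 + 73}{101}} = \frac{1}{111 + \frac{1}{101} \cdot 222} = \frac{1}{111 + \frac{222}{101}} = \frac{1}{\frac{11433}{101}} = \frac{101}{11433}$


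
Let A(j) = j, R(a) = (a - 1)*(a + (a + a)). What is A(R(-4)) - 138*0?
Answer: 60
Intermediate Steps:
R(a) = 3*a*(-1 + a) (R(a) = (-1 + a)*(a + 2*a) = (-1 + a)*(3*a) = 3*a*(-1 + a))
A(R(-4)) - 138*0 = 3*(-4)*(-1 - 4) - 138*0 = 3*(-4)*(-5) + 0 = 60 + 0 = 60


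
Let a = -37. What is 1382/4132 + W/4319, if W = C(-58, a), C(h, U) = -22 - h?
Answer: 3058805/8923054 ≈ 0.34280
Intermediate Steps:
W = 36 (W = -22 - 1*(-58) = -22 + 58 = 36)
1382/4132 + W/4319 = 1382/4132 + 36/4319 = 1382*(1/4132) + 36*(1/4319) = 691/2066 + 36/4319 = 3058805/8923054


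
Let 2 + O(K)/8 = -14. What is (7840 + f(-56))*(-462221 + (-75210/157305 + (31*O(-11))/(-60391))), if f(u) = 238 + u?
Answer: -2348314214902112730/633320417 ≈ -3.7079e+9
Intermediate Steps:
O(K) = -128 (O(K) = -16 + 8*(-14) = -16 - 112 = -128)
(7840 + f(-56))*(-462221 + (-75210/157305 + (31*O(-11))/(-60391))) = (7840 + (238 - 56))*(-462221 + (-75210/157305 + (31*(-128))/(-60391))) = (7840 + 182)*(-462221 + (-75210*1/157305 - 3968*(-1/60391))) = 8022*(-462221 + (-5014/10487 + 3968/60391)) = 8022*(-462221 - 261188058/633320417) = 8022*(-292734257654215/633320417) = -2348314214902112730/633320417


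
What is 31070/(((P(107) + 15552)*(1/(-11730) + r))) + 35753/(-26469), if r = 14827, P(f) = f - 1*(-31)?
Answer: -3251790302737141/2407634289930483 ≈ -1.3506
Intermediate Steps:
P(f) = 31 + f (P(f) = f + 31 = 31 + f)
31070/(((P(107) + 15552)*(1/(-11730) + r))) + 35753/(-26469) = 31070/((((31 + 107) + 15552)*(1/(-11730) + 14827))) + 35753/(-26469) = 31070/(((138 + 15552)*(-1/11730 + 14827))) + 35753*(-1/26469) = 31070/((15690*(173920709/11730))) - 35753/26469 = 31070/(90960530807/391) - 35753/26469 = 31070*(391/90960530807) - 35753/26469 = 12148370/90960530807 - 35753/26469 = -3251790302737141/2407634289930483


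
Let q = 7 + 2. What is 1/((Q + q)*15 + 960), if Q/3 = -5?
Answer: 1/870 ≈ 0.0011494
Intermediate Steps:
Q = -15 (Q = 3*(-5) = -15)
q = 9
1/((Q + q)*15 + 960) = 1/((-15 + 9)*15 + 960) = 1/(-6*15 + 960) = 1/(-90 + 960) = 1/870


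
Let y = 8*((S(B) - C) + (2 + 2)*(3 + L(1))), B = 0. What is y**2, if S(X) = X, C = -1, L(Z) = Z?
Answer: 18496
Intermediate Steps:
y = 136 (y = 8*((0 - 1*(-1)) + (2 + 2)*(3 + 1)) = 8*((0 + 1) + 4*4) = 8*(1 + 16) = 8*17 = 136)
y**2 = 136**2 = 18496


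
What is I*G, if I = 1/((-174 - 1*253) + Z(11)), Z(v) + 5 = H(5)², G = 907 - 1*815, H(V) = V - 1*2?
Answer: -92/423 ≈ -0.21749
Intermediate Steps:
H(V) = -2 + V (H(V) = V - 2 = -2 + V)
G = 92 (G = 907 - 815 = 92)
Z(v) = 4 (Z(v) = -5 + (-2 + 5)² = -5 + 3² = -5 + 9 = 4)
I = -1/423 (I = 1/((-174 - 1*253) + 4) = 1/((-174 - 253) + 4) = 1/(-427 + 4) = 1/(-423) = -1/423 ≈ -0.0023641)
I*G = -1/423*92 = -92/423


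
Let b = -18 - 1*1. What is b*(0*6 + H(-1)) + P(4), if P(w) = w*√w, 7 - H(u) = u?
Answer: -144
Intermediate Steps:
H(u) = 7 - u
P(w) = w^(3/2)
b = -19 (b = -18 - 1 = -19)
b*(0*6 + H(-1)) + P(4) = -19*(0*6 + (7 - 1*(-1))) + 4^(3/2) = -19*(0 + (7 + 1)) + 8 = -19*(0 + 8) + 8 = -19*8 + 8 = -152 + 8 = -144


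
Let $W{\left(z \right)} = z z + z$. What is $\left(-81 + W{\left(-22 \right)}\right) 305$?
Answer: $116205$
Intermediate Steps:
$W{\left(z \right)} = z + z^{2}$ ($W{\left(z \right)} = z^{2} + z = z + z^{2}$)
$\left(-81 + W{\left(-22 \right)}\right) 305 = \left(-81 - 22 \left(1 - 22\right)\right) 305 = \left(-81 - -462\right) 305 = \left(-81 + 462\right) 305 = 381 \cdot 305 = 116205$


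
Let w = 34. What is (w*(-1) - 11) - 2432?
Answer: -2477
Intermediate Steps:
(w*(-1) - 11) - 2432 = (34*(-1) - 11) - 2432 = (-34 - 11) - 2432 = -45 - 2432 = -2477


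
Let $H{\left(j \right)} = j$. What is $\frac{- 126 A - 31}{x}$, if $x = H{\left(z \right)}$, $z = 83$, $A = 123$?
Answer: $- \frac{15529}{83} \approx -187.1$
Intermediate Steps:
$x = 83$
$\frac{- 126 A - 31}{x} = \frac{\left(-126\right) 123 - 31}{83} = \left(-15498 - 31\right) \frac{1}{83} = \left(-15529\right) \frac{1}{83} = - \frac{15529}{83}$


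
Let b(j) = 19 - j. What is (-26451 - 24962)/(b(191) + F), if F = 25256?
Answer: -51413/25084 ≈ -2.0496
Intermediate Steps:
(-26451 - 24962)/(b(191) + F) = (-26451 - 24962)/((19 - 1*191) + 25256) = -51413/((19 - 191) + 25256) = -51413/(-172 + 25256) = -51413/25084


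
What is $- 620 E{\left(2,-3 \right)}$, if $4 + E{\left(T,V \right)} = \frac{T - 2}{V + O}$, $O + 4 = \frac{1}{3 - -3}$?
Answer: $2480$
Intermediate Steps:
$O = - \frac{23}{6}$ ($O = -4 + \frac{1}{3 - -3} = -4 + \frac{1}{3 + 3} = -4 + \frac{1}{6} = - \frac{23}{6} \approx -3.8333$)
$E{\left(T,V \right)} = -4 + \frac{-2 + T}{- \frac{23}{6} + V}$ ($E{\left(T,V \right)} = -4 + \frac{T - 2}{V - \frac{23}{6}} = -4 + \frac{-2 + T}{- \frac{23}{6} + V}$)
$- 620 E{\left(2,-3 \right)} = - 620 \frac{2 \left(40 - -36 + 3 \cdot 2\right)}{-23 + 6 \left(-3\right)} = - 620 \frac{2 \left(40 + 36 + 6\right)}{-23 - 18} = - 620 \cdot 2 \frac{1}{-41} \cdot 82 = - 620 \cdot 2 \left(- \frac{1}{41}\right) 82 = \left(-620\right) \left(-4\right) = 2480$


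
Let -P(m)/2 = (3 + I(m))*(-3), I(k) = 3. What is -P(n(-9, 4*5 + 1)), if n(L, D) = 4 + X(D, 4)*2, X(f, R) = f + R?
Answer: -36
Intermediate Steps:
X(f, R) = R + f
n(L, D) = 12 + 2*D (n(L, D) = 4 + (4 + D)*2 = 4 + (8 + 2*D) = 12 + 2*D)
P(m) = 36 (P(m) = -2*(3 + 3)*(-3) = -12*(-3) = -2*(-18) = 36)
-P(n(-9, 4*5 + 1)) = -1*36 = -36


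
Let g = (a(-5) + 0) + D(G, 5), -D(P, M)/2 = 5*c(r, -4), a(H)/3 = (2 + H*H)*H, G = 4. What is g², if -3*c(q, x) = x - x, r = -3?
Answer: 164025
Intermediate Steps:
a(H) = 3*H*(2 + H²) (a(H) = 3*((2 + H*H)*H) = 3*((2 + H²)*H) = 3*(H*(2 + H²)) = 3*H*(2 + H²))
c(q, x) = 0 (c(q, x) = -(x - x)/3 = -⅓*0 = 0)
D(P, M) = 0 (D(P, M) = -10*0 = -2*0 = 0)
g = -405 (g = (3*(-5)*(2 + (-5)²) + 0) + 0 = (3*(-5)*(2 + 25) + 0) + 0 = (3*(-5)*27 + 0) + 0 = (-405 + 0) + 0 = -405 + 0 = -405)
g² = (-405)² = 164025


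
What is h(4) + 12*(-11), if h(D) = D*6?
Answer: -108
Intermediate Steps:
h(D) = 6*D
h(4) + 12*(-11) = 6*4 + 12*(-11) = 24 - 132 = -108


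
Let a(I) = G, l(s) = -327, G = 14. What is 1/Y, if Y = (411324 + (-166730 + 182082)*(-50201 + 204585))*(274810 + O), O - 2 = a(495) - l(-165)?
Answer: 1/652254174017276 ≈ 1.5331e-15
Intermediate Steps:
a(I) = 14
O = 343 (O = 2 + (14 - 1*(-327)) = 2 + (14 + 327) = 2 + 341 = 343)
Y = 652254174017276 (Y = (411324 + (-166730 + 182082)*(-50201 + 204585))*(274810 + 343) = (411324 + 15352*154384)*275153 = (411324 + 2370103168)*275153 = 2370514492*275153 = 652254174017276)
1/Y = 1/652254174017276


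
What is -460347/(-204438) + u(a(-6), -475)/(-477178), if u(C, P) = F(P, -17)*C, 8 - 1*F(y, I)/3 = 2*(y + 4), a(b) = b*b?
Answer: 2547334897/1250683538 ≈ 2.0368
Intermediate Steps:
a(b) = b²
F(y, I) = -6*y (F(y, I) = 24 - 6*(y + 4) = 24 - 6*(4 + y) = 24 - 3*(8 + 2*y) = 24 + (-24 - 6*y) = -6*y)
u(C, P) = -6*C*P (u(C, P) = (-6*P)*C = -6*C*P)
-460347/(-204438) + u(a(-6), -475)/(-477178) = -460347/(-204438) - 6*(-6)²*(-475)/(-477178) = -460347*(-1/204438) - 6*36*(-475)*(-1/477178) = 153449/68146 + 102600*(-1/477178) = 153449/68146 - 51300/238589 = 2547334897/1250683538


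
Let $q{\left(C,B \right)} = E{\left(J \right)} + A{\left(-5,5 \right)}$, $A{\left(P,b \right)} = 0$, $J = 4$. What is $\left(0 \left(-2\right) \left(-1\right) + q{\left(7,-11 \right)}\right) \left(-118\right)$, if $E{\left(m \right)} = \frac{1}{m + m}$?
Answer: $- \frac{59}{4} \approx -14.75$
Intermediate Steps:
$E{\left(m \right)} = \frac{1}{2 m}$
$q{\left(C,B \right)} = \frac{1}{8}$ ($q{\left(C,B \right)} = \frac{1}{2 \cdot 4} + 0 = \frac{1}{2} \cdot \frac{1}{4} + 0 = \frac{1}{8} + 0 = \frac{1}{8}$)
$\left(0 \left(-2\right) \left(-1\right) + q{\left(7,-11 \right)}\right) \left(-118\right) = \left(0 \left(-2\right) \left(-1\right) + \frac{1}{8}\right) \left(-118\right) = \left(0 \left(-1\right) + \frac{1}{8}\right) \left(-118\right) = \left(0 + \frac{1}{8}\right) \left(-118\right) = \frac{1}{8} \left(-118\right) = - \frac{59}{4}$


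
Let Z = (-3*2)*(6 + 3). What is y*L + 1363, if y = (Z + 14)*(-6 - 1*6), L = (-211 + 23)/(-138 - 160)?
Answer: 248207/149 ≈ 1665.8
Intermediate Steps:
L = 94/149 (L = -188/(-298) = -188*(-1/298) = 94/149 ≈ 0.63087)
Z = -54 (Z = -6*9 = -54)
y = 480 (y = (-54 + 14)*(-6 - 1*6) = -40*(-6 - 6) = -40*(-12) = 480)
y*L + 1363 = 480*(94/149) + 1363 = 45120/149 + 1363 = 248207/149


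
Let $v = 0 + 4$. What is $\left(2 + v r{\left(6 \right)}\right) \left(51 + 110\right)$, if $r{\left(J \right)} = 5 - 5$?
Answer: $322$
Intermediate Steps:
$r{\left(J \right)} = 0$
$v = 4$
$\left(2 + v r{\left(6 \right)}\right) \left(51 + 110\right) = \left(2 + 4 \cdot 0\right) \left(51 + 110\right) = \left(2 + 0\right) 161 = 2 \cdot 161 = 322$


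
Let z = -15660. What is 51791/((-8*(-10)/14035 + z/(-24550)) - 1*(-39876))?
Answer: 356901362335/274797328102 ≈ 1.2988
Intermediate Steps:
51791/((-8*(-10)/14035 + z/(-24550)) - 1*(-39876)) = 51791/((-8*(-10)/14035 - 15660/(-24550)) - 1*(-39876)) = 51791/((80*(1/14035) - 15660*(-1/24550)) + 39876) = 51791/((16/2807 + 1566/2455) + 39876) = 51791/(4435042/6891185 + 39876) = 51791/(274797328102/6891185) = 51791*(6891185/274797328102) = 356901362335/274797328102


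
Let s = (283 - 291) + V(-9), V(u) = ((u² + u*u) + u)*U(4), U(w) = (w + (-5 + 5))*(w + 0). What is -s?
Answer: -2440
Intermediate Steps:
U(w) = w² (U(w) = (w + 0)*w = w*w = w²)
V(u) = 16*u + 32*u² (V(u) = ((u² + u*u) + u)*4² = ((u² + u²) + u)*16 = (2*u² + u)*16 = (u + 2*u²)*16 = 16*u + 32*u²)
s = 2440 (s = (283 - 291) + 16*(-9)*(1 + 2*(-9)) = -8 + 16*(-9)*(1 - 18) = -8 + 16*(-9)*(-17) = -8 + 2448 = 2440)
-s = -1*2440 = -2440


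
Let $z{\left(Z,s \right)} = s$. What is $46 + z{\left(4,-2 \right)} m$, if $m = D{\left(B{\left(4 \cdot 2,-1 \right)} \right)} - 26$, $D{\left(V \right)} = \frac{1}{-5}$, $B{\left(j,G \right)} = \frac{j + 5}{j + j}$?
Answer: $\frac{492}{5} \approx 98.4$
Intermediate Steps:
$B{\left(j,G \right)} = \frac{5 + j}{2 j}$
$D{\left(V \right)} = - \frac{1}{5}$
$m = - \frac{131}{5}$ ($m = - \frac{1}{5} - 26 = - \frac{131}{5} \approx -26.2$)
$46 + z{\left(4,-2 \right)} m = 46 - - \frac{262}{5} = 46 + \frac{262}{5} = \frac{492}{5}$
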